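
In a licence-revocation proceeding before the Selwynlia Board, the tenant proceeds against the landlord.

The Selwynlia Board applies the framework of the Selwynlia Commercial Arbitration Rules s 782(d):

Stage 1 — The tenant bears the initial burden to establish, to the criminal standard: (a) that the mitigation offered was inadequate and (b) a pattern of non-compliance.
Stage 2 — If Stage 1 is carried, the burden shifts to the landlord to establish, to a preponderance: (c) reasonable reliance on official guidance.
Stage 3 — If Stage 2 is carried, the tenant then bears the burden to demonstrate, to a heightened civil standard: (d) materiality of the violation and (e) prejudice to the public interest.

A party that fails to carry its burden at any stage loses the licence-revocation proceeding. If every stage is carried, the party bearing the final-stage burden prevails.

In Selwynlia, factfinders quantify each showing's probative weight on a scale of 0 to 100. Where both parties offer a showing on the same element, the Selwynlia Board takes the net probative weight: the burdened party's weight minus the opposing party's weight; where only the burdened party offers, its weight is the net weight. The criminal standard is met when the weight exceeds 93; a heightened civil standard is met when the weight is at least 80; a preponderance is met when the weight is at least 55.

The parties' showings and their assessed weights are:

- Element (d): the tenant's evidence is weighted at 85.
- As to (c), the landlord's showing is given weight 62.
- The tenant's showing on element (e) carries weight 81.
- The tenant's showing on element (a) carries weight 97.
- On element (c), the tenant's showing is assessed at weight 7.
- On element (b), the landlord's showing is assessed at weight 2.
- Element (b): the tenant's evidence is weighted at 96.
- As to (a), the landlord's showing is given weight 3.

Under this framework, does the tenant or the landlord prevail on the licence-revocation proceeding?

tenant

At Stage 1 the tenant must meet the criminal standard (weight exceeds 93): on (a) the weight is 97 less the opposing 3 gives net 94, which does exceed 93, so (a) meets the standard; on (b) the weight is 96 less the opposing 2 gives net 94, which does exceed 93, so (b) meets the standard.
  The tenant carries Stage 1; the landlord now bears the burden.
At Stage 2 the landlord must meet a preponderance (weight is at least 55): on (c) the weight is 62 less the opposing 7 gives net 55, which does reach 55, so (c) meets the standard.
  Stage 2 carried; the burden shifts to the tenant.
At Stage 3 the tenant must meet a heightened civil standard (weight is at least 80): on (d) the weight is 85, ≥ 80, so (d) meets the standard; on (e) the weight is 81, which does reach 80, so (e) meets the standard.
  All elements met at the final stage.
Every stage carried; the tenant prevails.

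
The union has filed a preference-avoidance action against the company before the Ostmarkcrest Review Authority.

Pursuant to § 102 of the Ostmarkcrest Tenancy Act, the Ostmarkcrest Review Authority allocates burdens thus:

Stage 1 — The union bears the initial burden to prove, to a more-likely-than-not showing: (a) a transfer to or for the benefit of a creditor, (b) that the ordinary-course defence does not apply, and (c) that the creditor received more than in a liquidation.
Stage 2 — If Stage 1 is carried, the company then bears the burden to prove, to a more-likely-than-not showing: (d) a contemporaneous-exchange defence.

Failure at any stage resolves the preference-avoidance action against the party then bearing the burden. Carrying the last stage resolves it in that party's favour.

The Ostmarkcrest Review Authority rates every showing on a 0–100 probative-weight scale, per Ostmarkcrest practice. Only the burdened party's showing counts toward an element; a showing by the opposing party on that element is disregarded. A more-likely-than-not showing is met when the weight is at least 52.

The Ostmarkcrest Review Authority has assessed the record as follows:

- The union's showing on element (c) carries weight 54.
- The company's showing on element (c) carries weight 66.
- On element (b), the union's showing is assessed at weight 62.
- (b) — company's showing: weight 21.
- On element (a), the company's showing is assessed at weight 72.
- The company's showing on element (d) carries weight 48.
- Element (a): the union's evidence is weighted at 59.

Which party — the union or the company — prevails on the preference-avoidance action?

At Stage 1 the union must meet a more-likely-than-not showing (weight is at least 52): on (a) the weight is 59 (the company's 72 is given no effect), ≥ 52, so (a) meets the standard; on (b) the weight is 62 (the company's 21 is given no effect), which does reach 52, so (b) meets the standard; on (c) the weight is 54 (the company's 66 is given no effect), ≥ 52, so (c) meets the standard.
  All elements met. The burden passes to the company.
At Stage 2 the company must meet a more-likely-than-not showing (weight is at least 52): on (d) the weight is 48, < 52, so (d) does not meet the standard.
  Not every element is met, so the company fails to carry Stage 2.
So the union prevails.

union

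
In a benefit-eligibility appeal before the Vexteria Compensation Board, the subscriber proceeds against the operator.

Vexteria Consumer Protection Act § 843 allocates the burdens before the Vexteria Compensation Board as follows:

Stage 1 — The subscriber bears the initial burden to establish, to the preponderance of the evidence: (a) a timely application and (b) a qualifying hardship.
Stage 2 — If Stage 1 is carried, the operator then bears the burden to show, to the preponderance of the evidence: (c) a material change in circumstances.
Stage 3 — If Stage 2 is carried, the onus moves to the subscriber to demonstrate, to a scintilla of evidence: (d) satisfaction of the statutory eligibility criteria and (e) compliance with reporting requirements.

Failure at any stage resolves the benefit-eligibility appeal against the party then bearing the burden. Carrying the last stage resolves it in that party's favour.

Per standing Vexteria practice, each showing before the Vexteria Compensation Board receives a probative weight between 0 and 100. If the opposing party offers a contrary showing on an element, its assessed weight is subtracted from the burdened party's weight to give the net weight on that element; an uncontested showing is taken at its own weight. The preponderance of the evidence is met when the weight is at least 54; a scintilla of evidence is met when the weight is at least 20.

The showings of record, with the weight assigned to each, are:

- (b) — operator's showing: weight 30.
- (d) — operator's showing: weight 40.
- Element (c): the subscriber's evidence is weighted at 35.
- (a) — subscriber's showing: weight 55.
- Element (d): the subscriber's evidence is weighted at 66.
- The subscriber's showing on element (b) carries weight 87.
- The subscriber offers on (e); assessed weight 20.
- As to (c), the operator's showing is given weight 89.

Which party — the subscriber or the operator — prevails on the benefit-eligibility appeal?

subscriber

Stage 1 — burden on subscriber; standard: the preponderance of the evidence (weight is at least 54).
    (a): 55 ≥ 54 [met]
    (b): 87 − 30 = 57 ≥ 54 [met]
  Stage 1 carried; the burden shifts to the operator.
Stage 2 — burden on operator; standard: the preponderance of the evidence (weight is at least 54).
    (c): 89 − 35 = 54 ≥ 54 [met]
  The operator carries Stage 2; the subscriber now bears the burden.
Stage 3 — burden on subscriber; standard: a scintilla of evidence (weight is at least 20).
    (d): 66 − 40 = 26 ≥ 20 [met]
    (e): 20 ≥ 20 [met]
  All elements met at the final stage.
With every stage satisfied, the subscriber prevails.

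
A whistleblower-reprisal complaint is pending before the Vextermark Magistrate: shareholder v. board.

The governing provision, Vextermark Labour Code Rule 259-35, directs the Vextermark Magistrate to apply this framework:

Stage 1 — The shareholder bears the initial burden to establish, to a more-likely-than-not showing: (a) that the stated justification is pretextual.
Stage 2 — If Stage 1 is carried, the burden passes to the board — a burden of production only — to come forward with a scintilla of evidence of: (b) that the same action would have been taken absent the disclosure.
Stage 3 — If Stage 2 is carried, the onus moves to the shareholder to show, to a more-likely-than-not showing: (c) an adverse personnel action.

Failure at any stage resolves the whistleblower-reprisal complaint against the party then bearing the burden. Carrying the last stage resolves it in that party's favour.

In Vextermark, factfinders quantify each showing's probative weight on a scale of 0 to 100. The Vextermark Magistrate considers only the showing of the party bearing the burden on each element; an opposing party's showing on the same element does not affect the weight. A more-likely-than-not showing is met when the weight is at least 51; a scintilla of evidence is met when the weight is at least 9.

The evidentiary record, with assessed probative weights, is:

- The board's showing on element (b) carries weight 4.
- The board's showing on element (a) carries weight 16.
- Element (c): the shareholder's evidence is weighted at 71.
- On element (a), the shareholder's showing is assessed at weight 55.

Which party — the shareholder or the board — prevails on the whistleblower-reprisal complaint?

shareholder

Stage 1 (shareholder, a more-likely-than-not showing, weight is at least 51): (a) 55 (board's 16 disregarded) ≥ 51 — meets.
  The shareholder carries Stage 1; the board now bears the burden.
Stage 2 (board, a scintilla of evidence, weight is at least 9): (b) 4 < 9 — fails.
  Stage 2 not carried; the board fails its burden.
The shareholder prevails.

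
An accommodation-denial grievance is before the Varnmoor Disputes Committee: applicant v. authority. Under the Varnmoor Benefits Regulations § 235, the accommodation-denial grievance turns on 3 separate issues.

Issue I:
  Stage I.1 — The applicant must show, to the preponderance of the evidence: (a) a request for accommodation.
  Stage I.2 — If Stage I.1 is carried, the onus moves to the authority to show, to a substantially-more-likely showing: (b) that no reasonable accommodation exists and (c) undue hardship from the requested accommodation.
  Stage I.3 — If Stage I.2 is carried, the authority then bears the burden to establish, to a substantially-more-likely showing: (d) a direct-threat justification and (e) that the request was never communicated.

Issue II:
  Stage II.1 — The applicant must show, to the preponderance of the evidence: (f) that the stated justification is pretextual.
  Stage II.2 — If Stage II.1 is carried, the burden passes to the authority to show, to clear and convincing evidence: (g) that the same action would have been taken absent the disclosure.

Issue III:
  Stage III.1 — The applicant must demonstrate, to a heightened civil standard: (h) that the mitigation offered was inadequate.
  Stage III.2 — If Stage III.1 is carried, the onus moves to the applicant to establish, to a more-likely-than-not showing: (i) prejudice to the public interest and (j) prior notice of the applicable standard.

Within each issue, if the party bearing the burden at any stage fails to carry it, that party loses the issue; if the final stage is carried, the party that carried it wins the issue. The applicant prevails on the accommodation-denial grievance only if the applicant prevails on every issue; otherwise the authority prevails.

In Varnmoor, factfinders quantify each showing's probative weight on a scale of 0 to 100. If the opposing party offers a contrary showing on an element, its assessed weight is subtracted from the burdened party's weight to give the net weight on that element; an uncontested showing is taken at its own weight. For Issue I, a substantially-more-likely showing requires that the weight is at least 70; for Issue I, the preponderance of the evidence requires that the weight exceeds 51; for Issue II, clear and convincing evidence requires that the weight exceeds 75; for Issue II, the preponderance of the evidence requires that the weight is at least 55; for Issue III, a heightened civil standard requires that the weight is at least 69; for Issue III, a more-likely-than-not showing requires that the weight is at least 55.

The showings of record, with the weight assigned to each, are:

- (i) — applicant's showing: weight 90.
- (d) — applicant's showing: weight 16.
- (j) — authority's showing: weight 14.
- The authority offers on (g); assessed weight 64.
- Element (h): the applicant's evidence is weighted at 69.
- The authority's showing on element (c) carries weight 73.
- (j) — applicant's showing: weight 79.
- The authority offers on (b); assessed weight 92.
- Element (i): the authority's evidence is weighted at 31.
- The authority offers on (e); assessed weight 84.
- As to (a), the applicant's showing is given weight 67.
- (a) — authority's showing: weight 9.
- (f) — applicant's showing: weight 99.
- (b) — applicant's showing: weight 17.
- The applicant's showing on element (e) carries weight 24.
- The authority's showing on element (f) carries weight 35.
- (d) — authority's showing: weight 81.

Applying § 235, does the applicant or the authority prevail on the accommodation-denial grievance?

applicant

— Issue I —
At Stage I.1 the applicant must meet the preponderance of the evidence (weight exceeds 51): on (a) the weight is 67 less the opposing 9 gives net 58, which does exceed 51, so (a) meets the standard.
  The applicant carries Stage I.1; the authority now bears the burden.
At Stage I.2 the authority must meet a substantially-more-likely showing (weight is at least 70): on (b) the weight is 92 less the opposing 17 gives net 75, which does reach 70, so (b) meets the standard; on (c) the weight is 73, which does reach 70, so (c) meets the standard.
  All elements met. The authority retains the burden for Stage I.3.
At Stage I.3 the authority must meet a substantially-more-likely showing (weight is at least 70): on (d) the weight is 81 less the opposing 16 gives net 65, which does not reach 70, so (d) does not meet the standard; on (e) the weight is 84 less the opposing 24 gives net 60, < 70, so (e) does not meet the standard.
  The authority does not carry Stage I.3.
So the applicant prevails on this issue.
— Issue II —
Stage II.1 — burden on applicant; standard: the preponderance of the evidence (weight is at least 55).
    (f): 99 − 35 = 64 ≥ 55 [met]
  Stage II.1 carried; the burden shifts to the authority.
Stage II.2 — burden on authority; standard: clear and convincing evidence (weight exceeds 75).
    (g): 64 ≤ 75 [not met]
  Not every element is met, so the authority fails to carry Stage II.2.
The analysis ends at Stage II.2; the applicant prevails on this issue.
— Issue III —
Stage III.1 (applicant, a heightened civil standard, weight is at least 69): (h) 69 ≥ 69 — meets.
  Stage III.1 carried; the burden remains with the applicant.
Stage III.2 (applicant, a more-likely-than-not showing, weight is at least 55): (i) net 90−31=59 ≥ 55 — meets; (j) net 79−14=65 ≥ 55 — meets.
  Stage III.2 carried; the final stage is satisfied.
All stages carried — the applicant prevails on this issue.
Per-issue: Issue I → applicant; Issue II → applicant; Issue III → applicant. The applicant must prevail on every issue; overall, the applicant prevails.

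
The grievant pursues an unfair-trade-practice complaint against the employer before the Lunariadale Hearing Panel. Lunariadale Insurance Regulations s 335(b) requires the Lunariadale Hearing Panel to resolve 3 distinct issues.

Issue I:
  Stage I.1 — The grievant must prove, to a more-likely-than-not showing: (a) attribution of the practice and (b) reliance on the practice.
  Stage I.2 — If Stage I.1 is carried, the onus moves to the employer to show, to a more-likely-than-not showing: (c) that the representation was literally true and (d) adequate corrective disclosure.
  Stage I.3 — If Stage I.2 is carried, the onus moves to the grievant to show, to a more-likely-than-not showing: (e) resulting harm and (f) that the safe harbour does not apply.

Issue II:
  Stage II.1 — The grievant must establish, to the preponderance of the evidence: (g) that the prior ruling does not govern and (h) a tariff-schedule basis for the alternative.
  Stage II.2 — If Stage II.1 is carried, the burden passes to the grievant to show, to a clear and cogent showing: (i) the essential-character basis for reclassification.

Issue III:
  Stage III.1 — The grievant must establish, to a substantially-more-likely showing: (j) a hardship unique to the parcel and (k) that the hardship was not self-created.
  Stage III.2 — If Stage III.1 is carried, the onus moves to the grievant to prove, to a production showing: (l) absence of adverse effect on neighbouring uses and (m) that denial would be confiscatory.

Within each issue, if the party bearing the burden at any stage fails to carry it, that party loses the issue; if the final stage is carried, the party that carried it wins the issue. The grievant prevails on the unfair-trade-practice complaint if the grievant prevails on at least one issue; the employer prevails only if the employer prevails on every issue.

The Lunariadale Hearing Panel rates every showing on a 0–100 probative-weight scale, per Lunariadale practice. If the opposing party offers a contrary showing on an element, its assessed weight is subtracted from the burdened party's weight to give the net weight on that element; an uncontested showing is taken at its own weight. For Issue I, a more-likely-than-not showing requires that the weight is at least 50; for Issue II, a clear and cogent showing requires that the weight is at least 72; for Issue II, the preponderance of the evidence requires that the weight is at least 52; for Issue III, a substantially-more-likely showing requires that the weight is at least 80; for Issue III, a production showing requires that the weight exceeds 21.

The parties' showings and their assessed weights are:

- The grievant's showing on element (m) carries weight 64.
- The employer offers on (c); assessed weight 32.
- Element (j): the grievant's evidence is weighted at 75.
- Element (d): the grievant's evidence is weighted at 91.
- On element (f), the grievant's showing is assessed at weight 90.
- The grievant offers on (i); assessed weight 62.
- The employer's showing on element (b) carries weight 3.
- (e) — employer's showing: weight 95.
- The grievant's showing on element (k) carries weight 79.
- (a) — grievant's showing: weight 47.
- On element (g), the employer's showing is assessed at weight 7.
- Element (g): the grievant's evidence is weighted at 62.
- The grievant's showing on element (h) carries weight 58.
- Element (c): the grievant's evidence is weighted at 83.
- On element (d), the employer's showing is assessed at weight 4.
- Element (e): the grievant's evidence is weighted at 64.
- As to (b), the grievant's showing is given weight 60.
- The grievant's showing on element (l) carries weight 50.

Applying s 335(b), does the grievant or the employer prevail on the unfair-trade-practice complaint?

employer

— Issue I —
At Stage I.1 the grievant must meet a more-likely-than-not showing (weight is at least 50): on (a) the weight is 47, < 50, so (a) does not meet the standard; on (b) the weight is 60 less the opposing 3 gives net 57, which does reach 50, so (b) meets the standard.
  Not every element is met, so the grievant fails to carry Stage I.1.
So the employer prevails on this issue.
— Issue II —
Stage II.1 — burden on grievant; standard: the preponderance of the evidence (weight is at least 52).
    (g): 62 − 7 = 55 ≥ 52 [met]
    (h): 58 ≥ 52 [met]
  Stage II.1 carried; the burden remains with the grievant.
Stage II.2 — burden on grievant; standard: a clear and cogent showing (weight is at least 72).
    (i): 62 < 72 [not met]
  The grievant does not carry Stage II.2.
The employer prevails on this issue.
— Issue III —
Stage III.1 (grievant, a substantially-more-likely showing, weight is at least 80): (j) 75 < 80 — fails; (k) 79 < 80 — fails.
  The grievant does not carry Stage III.1.
The employer prevails on this issue.
Per-issue: Issue I → employer; Issue II → employer; Issue III → employer. The grievant must prevail on at least one issue; overall, the employer prevails.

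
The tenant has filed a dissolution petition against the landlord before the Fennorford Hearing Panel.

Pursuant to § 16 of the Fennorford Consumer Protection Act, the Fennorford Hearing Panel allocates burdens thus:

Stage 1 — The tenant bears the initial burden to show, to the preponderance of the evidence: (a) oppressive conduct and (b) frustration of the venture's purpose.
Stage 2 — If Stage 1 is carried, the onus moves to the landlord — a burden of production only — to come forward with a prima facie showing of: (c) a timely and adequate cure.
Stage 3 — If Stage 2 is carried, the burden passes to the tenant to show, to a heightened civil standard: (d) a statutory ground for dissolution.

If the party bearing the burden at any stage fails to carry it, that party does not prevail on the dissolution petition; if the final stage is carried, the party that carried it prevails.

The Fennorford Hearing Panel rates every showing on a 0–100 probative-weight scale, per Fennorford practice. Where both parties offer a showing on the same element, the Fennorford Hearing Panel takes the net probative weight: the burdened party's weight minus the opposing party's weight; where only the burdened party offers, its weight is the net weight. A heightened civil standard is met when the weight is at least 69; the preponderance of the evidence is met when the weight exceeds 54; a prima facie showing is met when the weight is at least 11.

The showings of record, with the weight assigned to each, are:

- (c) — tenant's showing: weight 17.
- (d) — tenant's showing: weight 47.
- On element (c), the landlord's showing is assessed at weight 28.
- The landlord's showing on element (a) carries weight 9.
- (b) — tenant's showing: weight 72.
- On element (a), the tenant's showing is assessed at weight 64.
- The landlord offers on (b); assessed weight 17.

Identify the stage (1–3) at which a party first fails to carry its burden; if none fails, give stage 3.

stage 3

Stage 1 — burden on tenant; standard: the preponderance of the evidence (weight exceeds 54).
    (a): 64 − 9 = 55 > 54 [met]
    (b): 72 − 17 = 55 > 54 [met]
  Stage 1 carried; the burden shifts to the landlord.
Stage 2 — burden on landlord; standard: a prima facie showing (weight is at least 11).
    (c): 28 − 17 = 11 ≥ 11 [met]
  Stage 2 carried; the burden shifts to the tenant.
Stage 3 — burden on tenant; standard: a heightened civil standard (weight is at least 69).
    (d): 47 < 69 [not met]
  Stage 3 not carried; the tenant fails its burden.
The analysis ends at Stage 3; the landlord prevails.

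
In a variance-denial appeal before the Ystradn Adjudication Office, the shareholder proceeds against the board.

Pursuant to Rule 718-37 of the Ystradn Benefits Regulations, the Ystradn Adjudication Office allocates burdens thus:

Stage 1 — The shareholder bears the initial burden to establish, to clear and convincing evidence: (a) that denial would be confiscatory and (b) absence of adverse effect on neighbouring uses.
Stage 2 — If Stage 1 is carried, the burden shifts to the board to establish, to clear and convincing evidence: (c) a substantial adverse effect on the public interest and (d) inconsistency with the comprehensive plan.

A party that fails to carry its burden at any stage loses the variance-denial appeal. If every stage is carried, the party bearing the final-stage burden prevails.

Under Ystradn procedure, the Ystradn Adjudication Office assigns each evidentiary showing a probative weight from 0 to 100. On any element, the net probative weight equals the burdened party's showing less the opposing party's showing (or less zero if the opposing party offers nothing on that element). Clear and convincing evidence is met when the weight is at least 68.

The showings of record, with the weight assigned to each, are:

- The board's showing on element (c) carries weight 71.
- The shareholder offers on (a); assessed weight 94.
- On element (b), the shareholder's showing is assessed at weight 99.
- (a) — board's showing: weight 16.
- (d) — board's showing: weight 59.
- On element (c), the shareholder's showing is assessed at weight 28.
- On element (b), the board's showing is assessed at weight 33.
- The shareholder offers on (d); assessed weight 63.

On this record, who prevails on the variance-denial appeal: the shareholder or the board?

board

At Stage 1 the shareholder must meet clear and convincing evidence (weight is at least 68): on (a) the weight is 94 less the opposing 16 gives net 78, which does reach 68, so (a) meets the standard; on (b) the weight is 99 less the opposing 33 gives net 66, < 68, so (b) does not meet the standard.
  Stage 1 not carried; the shareholder fails its burden.
So the board prevails.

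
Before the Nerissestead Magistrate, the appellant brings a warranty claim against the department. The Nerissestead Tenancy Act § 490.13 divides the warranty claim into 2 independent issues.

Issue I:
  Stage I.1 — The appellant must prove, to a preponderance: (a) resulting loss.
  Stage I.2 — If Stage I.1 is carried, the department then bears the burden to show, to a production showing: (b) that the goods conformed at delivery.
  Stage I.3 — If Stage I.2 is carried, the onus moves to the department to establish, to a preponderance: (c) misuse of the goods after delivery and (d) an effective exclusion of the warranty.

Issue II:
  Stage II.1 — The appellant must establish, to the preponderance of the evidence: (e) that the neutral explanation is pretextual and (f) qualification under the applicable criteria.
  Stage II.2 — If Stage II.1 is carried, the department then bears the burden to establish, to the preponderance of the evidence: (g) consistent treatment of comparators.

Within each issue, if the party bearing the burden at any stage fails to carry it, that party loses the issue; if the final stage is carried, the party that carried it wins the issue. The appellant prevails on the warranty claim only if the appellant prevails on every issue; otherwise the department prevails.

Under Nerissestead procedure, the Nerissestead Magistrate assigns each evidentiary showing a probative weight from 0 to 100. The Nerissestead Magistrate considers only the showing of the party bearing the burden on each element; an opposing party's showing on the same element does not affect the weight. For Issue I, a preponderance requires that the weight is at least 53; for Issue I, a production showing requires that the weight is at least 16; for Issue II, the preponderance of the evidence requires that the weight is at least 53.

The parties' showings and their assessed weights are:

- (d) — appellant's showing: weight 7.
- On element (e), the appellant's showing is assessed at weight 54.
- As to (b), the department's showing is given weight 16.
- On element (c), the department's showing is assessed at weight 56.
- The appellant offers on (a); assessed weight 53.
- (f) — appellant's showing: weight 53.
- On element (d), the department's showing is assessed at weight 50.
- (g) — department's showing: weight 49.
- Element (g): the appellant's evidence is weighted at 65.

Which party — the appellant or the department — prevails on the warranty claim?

appellant

— Issue I —
Stage I.1 (appellant, a preponderance, weight is at least 53): (a) 53 ≥ 53 — meets.
  All elements met. The burden passes to the department.
Stage I.2 (department, a production showing, weight is at least 16): (b) 16 ≥ 16 — meets.
  All elements met. The department retains the burden for Stage I.3.
Stage I.3 (department, a preponderance, weight is at least 53): (c) 56 ≥ 53 — meets; (d) 50 (appellant's 7 disregarded) < 53 — fails.
  Stage I.3 not carried; the department fails its burden.
The appellant prevails on this issue.
— Issue II —
At Stage II.1 the appellant must meet the preponderance of the evidence (weight is at least 53): on (e) the weight is 54, ≥ 53, so (e) meets the standard; on (f) the weight is 53, which does reach 53, so (f) meets the standard.
  The appellant carries Stage II.1; the department now bears the burden.
At Stage II.2 the department must meet the preponderance of the evidence (weight is at least 53): on (g) the weight is 49 (the appellant's 65 is given no effect), < 53, so (g) does not meet the standard.
  Stage II.2 not carried; the department fails its burden.
The appellant prevails on this issue.
Per-issue: Issue I → appellant; Issue II → appellant. The appellant must prevail on every issue; overall, the appellant prevails.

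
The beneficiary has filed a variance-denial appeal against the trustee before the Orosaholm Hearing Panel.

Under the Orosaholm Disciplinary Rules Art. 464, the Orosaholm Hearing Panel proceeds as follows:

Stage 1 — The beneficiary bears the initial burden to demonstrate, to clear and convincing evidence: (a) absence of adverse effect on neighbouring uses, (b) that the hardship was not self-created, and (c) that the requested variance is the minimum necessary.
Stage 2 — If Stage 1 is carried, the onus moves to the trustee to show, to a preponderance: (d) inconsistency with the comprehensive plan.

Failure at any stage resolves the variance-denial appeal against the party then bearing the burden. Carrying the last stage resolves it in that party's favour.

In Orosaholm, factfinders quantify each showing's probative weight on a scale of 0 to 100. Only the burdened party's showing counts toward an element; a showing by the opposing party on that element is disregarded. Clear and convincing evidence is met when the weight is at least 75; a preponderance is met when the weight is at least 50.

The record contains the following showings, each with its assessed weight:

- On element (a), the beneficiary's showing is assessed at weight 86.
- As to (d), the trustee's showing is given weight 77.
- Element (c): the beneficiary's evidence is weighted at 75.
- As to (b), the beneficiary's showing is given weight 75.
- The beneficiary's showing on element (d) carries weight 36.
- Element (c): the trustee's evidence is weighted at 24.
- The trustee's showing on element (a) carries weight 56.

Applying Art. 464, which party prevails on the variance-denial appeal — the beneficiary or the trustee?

Stage 1 (beneficiary, clear and convincing evidence, weight is at least 75): (a) 86 (trustee's 56 disregarded) ≥ 75 — meets; (b) 75 ≥ 75 — meets; (c) 75 (trustee's 24 disregarded) ≥ 75 — meets.
  All elements met. The burden passes to the trustee.
Stage 2 (trustee, a preponderance, weight is at least 50): (d) 77 (beneficiary's 36 disregarded) ≥ 50 — meets.
  Stage 2 carried; the final stage is satisfied.
Every stage carried; the trustee prevails.

trustee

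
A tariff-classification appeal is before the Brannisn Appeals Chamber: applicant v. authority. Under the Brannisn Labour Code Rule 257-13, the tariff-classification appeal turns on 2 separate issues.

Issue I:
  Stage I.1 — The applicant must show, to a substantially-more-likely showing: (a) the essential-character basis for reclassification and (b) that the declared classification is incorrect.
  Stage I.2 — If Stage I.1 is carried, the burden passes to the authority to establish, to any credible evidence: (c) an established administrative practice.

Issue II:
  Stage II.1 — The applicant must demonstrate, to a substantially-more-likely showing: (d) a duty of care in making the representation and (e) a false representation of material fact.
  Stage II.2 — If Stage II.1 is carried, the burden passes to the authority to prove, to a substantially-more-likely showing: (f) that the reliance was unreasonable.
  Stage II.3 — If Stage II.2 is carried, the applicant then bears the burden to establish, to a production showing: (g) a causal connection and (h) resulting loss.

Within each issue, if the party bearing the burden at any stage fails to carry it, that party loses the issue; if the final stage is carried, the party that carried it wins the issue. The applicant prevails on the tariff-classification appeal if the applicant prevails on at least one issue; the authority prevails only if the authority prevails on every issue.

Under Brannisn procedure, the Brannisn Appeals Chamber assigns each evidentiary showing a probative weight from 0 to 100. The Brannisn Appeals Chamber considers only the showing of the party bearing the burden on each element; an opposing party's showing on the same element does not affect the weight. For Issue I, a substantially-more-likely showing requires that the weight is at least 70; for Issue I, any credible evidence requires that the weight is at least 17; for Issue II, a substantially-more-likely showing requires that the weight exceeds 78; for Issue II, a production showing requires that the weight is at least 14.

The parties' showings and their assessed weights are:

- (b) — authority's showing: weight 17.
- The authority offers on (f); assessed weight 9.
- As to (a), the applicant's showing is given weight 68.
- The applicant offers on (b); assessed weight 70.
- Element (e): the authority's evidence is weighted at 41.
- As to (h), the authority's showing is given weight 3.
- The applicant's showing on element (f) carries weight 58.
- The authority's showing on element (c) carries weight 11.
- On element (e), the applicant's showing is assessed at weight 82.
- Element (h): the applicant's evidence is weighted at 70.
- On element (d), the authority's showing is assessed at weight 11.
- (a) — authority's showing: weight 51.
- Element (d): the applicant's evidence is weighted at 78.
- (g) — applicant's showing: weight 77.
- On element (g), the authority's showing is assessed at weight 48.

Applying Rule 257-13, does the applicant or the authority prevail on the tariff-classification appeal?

authority

— Issue I —
At Stage I.1 the applicant must meet a substantially-more-likely showing (weight is at least 70): on (a) the weight is 68 (the authority's 51 is given no effect), < 70, so (a) does not meet the standard; on (b) the weight is 70 (the authority's 17 is given no effect), which does reach 70, so (b) meets the standard.
  The applicant does not carry Stage I.1.
The analysis ends at Stage I.1; the authority prevails on this issue.
— Issue II —
Stage II.1 (applicant, a substantially-more-likely showing, weight exceeds 78): (d) 78 (authority's 11 disregarded) ≤ 78 — fails; (e) 82 (authority's 41 disregarded) > 78 — meets.
  Stage II.1 not carried; the applicant fails its burden.
The analysis ends at Stage II.1; the authority prevails on this issue.
Per-issue: Issue I → authority; Issue II → authority. The applicant must prevail on at least one issue; overall, the authority prevails.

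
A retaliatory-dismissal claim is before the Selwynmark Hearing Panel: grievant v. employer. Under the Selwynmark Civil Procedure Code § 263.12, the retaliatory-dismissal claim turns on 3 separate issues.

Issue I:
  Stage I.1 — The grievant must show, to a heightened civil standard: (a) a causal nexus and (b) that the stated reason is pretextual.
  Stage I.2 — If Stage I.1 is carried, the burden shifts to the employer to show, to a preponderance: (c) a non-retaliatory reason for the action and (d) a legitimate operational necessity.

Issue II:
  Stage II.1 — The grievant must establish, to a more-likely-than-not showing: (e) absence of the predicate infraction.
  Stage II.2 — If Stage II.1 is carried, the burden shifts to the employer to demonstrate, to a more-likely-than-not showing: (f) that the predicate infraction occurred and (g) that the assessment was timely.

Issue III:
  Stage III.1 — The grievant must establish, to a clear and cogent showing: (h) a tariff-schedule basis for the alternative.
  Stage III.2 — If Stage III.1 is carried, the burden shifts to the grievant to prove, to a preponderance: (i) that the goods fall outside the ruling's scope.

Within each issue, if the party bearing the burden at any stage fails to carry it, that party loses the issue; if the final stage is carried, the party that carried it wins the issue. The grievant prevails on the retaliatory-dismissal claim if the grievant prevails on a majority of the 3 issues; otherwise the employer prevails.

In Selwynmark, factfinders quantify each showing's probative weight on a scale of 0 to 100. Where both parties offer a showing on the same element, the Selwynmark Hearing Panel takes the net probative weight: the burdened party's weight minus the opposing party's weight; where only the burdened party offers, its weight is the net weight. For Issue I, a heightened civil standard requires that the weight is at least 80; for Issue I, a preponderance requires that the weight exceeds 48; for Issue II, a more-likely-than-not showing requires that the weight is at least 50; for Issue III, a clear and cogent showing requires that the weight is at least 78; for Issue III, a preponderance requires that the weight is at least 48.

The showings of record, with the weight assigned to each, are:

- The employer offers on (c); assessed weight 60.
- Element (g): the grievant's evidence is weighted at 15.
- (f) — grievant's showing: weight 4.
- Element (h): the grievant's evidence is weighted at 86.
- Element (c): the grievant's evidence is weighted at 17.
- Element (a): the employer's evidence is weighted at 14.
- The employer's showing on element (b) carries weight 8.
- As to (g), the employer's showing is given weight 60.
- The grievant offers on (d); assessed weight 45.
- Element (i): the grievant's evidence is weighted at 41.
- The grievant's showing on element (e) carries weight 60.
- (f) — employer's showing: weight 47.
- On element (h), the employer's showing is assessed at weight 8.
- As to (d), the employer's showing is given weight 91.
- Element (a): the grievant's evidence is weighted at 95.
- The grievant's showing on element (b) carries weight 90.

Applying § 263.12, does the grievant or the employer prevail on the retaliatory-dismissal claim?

grievant

— Issue I —
At Stage I.1 the grievant must meet a heightened civil standard (weight is at least 80): on (a) the weight is 95 less the opposing 14 gives net 81, ≥ 80, so (a) meets the standard; on (b) the weight is 90 less the opposing 8 gives net 82, which does reach 80, so (b) meets the standard.
  Stage I.1 is satisfied; the onus moves to the employer.
At Stage I.2 the employer must meet a preponderance (weight exceeds 48): on (c) the weight is 60 less the opposing 17 gives net 43, ≤ 48, so (c) does not meet the standard; on (d) the weight is 91 less the opposing 45 gives net 46, ≤ 48, so (d) does not meet the standard.
  Not every element is met, so the employer fails to carry Stage I.2.
So the grievant prevails on this issue.
— Issue II —
Stage II.1 (grievant, a more-likely-than-not showing, weight is at least 50): (e) 60 ≥ 50 — meets.
  All elements met. The burden passes to the employer.
Stage II.2 (employer, a more-likely-than-not showing, weight is at least 50): (f) net 47−4=43 < 50 — fails; (g) net 60−15=45 < 50 — fails.
  Stage II.2 not carried; the employer fails its burden.
So the grievant prevails on this issue.
— Issue III —
Stage III.1 — burden on grievant; standard: a clear and cogent showing (weight is at least 78).
    (h): 86 − 8 = 78 ≥ 78 [met]
  Stage III.1 carried; the burden remains with the grievant.
Stage III.2 — burden on grievant; standard: a preponderance (weight is at least 48).
    (i): 41 < 48 [not met]
  Not every element is met, so the grievant fails to carry Stage III.2.
The analysis ends at Stage III.2; the employer prevails on this issue.
Per-issue: Issue I → grievant; Issue II → grievant; Issue III → employer. The grievant must prevail on a majority of issues; overall, the grievant prevails.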